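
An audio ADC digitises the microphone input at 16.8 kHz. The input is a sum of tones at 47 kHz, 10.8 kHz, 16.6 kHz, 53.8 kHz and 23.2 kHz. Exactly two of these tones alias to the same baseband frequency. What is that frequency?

fs/2 = 8.4 kHz.
47 kHz mod fs = 13.4 kHz.
13.4 kHz > fs/2 = 8.4 kHz, folds to fs − 13.4 kHz = 3.4 kHz.
10.8 kHz > fs/2 = 8.4 kHz, folds to fs − 10.8 kHz = 6 kHz.
16.6 kHz > fs/2 = 8.4 kHz, folds to fs − 16.6 kHz = 0.2 kHz.
53.8 kHz mod fs = 3.4 kHz.
3.4 kHz ≤ fs/2 = 8.4 kHz, appears at 3.4 kHz.
23.2 kHz mod fs = 6.4 kHz.
6.4 kHz ≤ fs/2 = 8.4 kHz, appears at 6.4 kHz.
47 kHz and 53.8 kHz both map to 3.4 kHz.

3.4 kHz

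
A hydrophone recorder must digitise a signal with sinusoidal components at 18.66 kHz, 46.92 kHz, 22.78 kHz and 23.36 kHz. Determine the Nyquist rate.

93.84 kHz

Highest-frequency component: 46.92 kHz.
Nyquist rate = 2 × 46.92 kHz = 93.84 kHz.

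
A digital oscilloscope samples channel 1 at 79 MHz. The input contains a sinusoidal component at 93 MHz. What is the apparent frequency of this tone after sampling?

14 MHz

93 MHz mod fs = 14 MHz.
14 MHz ≤ fs/2 = 39.5 MHz, appears at 14 MHz.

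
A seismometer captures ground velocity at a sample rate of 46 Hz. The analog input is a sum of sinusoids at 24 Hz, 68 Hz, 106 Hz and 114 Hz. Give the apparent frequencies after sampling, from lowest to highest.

fs/2 = 23 Hz.
24 Hz > fs/2 = 23 Hz, folds to fs − 24 Hz = 22 Hz.
68 Hz mod fs = 22 Hz.
22 Hz ≤ fs/2 = 23 Hz, appears at 22 Hz.
106 Hz mod fs = 14 Hz.
14 Hz ≤ fs/2 = 23 Hz, appears at 14 Hz.
114 Hz mod fs = 22 Hz.
22 Hz ≤ fs/2 = 23 Hz, appears at 22 Hz.
Distinct values: {14 Hz, 22 Hz}.

14 Hz, 22 Hz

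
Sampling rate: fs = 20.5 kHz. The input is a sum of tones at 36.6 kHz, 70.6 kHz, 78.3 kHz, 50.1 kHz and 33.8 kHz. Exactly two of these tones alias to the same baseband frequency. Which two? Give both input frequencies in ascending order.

fs/2 = 10.25 kHz.
36.6 kHz mod fs = 16.1 kHz.
16.1 kHz > fs/2 = 10.25 kHz, folds to fs − 16.1 kHz = 4.4 kHz.
70.6 kHz mod fs = 9.1 kHz.
9.1 kHz ≤ fs/2 = 10.25 kHz, appears at 9.1 kHz.
78.3 kHz mod fs = 16.8 kHz.
16.8 kHz > fs/2 = 10.25 kHz, folds to fs − 16.8 kHz = 3.7 kHz.
50.1 kHz mod fs = 9.1 kHz.
9.1 kHz ≤ fs/2 = 10.25 kHz, appears at 9.1 kHz.
33.8 kHz mod fs = 13.3 kHz.
13.3 kHz > fs/2 = 10.25 kHz, folds to fs − 13.3 kHz = 7.2 kHz.
50.1 kHz and 70.6 kHz both map to 9.1 kHz.

50.1 kHz, 70.6 kHz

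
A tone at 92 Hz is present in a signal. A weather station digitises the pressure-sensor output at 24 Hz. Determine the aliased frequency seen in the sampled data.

92 Hz mod fs = 20 Hz.
20 Hz > fs/2 = 12 Hz, folds to fs − 20 Hz = 4 Hz.

4 Hz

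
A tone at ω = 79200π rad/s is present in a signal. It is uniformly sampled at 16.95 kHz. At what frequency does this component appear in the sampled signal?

ω = 79200π rad/s → f = ω/(2π) = 39600 Hz = 39.6 kHz.
39.6 kHz mod fs = 5.7 kHz.
5.7 kHz ≤ fs/2 = 8.475 kHz, appears at 5.7 kHz.

5.7 kHz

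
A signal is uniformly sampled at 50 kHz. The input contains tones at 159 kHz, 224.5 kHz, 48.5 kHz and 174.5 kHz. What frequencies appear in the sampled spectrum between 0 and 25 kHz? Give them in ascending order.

fs/2 = 25 kHz.
159 kHz mod fs = 9 kHz.
9 kHz ≤ fs/2 = 25 kHz, appears at 9 kHz.
224.5 kHz mod fs = 24.5 kHz.
24.5 kHz ≤ fs/2 = 25 kHz, appears at 24.5 kHz.
48.5 kHz > fs/2 = 25 kHz, folds to fs − 48.5 kHz = 1.5 kHz.
174.5 kHz mod fs = 24.5 kHz.
24.5 kHz ≤ fs/2 = 25 kHz, appears at 24.5 kHz.
Distinct values: {1.5 kHz, 9 kHz, 24.5 kHz}.

1.5 kHz, 9 kHz, 24.5 kHz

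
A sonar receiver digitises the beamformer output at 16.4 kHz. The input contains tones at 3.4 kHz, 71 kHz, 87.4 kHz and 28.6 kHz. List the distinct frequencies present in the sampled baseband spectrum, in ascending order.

3.4 kHz, 4.2 kHz, 5.4 kHz

fs/2 = 8.2 kHz.
3.4 kHz ≤ fs/2 = 8.2 kHz, passes unchanged.
71 kHz mod fs = 5.4 kHz.
5.4 kHz ≤ fs/2 = 8.2 kHz, appears at 5.4 kHz.
87.4 kHz mod fs = 5.4 kHz.
5.4 kHz ≤ fs/2 = 8.2 kHz, appears at 5.4 kHz.
28.6 kHz mod fs = 12.2 kHz.
12.2 kHz > fs/2 = 8.2 kHz, folds to fs − 12.2 kHz = 4.2 kHz.
Distinct values: {3.4 kHz, 4.2 kHz, 5.4 kHz}.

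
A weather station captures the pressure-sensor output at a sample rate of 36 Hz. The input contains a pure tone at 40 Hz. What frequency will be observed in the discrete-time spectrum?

4 Hz

40 Hz mod fs = 4 Hz.
4 Hz ≤ fs/2 = 18 Hz, appears at 4 Hz.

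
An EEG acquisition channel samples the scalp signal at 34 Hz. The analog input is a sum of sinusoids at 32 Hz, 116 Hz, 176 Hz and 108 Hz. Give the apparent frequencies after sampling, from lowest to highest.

2 Hz, 6 Hz, 14 Hz

fs/2 = 17 Hz.
32 Hz > fs/2 = 17 Hz, folds to fs − 32 Hz = 2 Hz.
116 Hz mod fs = 14 Hz.
14 Hz ≤ fs/2 = 17 Hz, appears at 14 Hz.
176 Hz mod fs = 6 Hz.
6 Hz ≤ fs/2 = 17 Hz, appears at 6 Hz.
108 Hz mod fs = 6 Hz.
6 Hz ≤ fs/2 = 17 Hz, appears at 6 Hz.
Distinct values: {2 Hz, 6 Hz, 14 Hz}.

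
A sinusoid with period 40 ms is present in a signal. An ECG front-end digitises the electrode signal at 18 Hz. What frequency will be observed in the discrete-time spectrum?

7 Hz

T = 40 ms → f = 1/T = 25 Hz.
25 Hz mod fs = 7 Hz.
7 Hz ≤ fs/2 = 9 Hz, appears at 7 Hz.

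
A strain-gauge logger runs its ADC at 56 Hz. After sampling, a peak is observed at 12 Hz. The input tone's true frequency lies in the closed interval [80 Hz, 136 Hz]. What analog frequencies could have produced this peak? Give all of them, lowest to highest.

100 Hz, 124 Hz

Frequencies that alias to 12 Hz are k·fs ± 12 Hz for integer k ≥ 0.
k=0: 12 Hz.
k=1: 44 Hz, 68 Hz.
k=2: 100 Hz, 124 Hz.
k=3: 156 Hz, 180 Hz.
Within [80 Hz, 136 Hz]: 100 Hz, 124 Hz.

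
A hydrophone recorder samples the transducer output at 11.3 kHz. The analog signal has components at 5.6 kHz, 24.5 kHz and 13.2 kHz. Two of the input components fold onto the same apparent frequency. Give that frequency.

1.9 kHz

fs/2 = 5.65 kHz.
5.6 kHz ≤ fs/2 = 5.65 kHz, passes unchanged.
24.5 kHz mod fs = 1.9 kHz.
1.9 kHz ≤ fs/2 = 5.65 kHz, appears at 1.9 kHz.
13.2 kHz mod fs = 1.9 kHz.
1.9 kHz ≤ fs/2 = 5.65 kHz, appears at 1.9 kHz.
13.2 kHz and 24.5 kHz both map to 1.9 kHz.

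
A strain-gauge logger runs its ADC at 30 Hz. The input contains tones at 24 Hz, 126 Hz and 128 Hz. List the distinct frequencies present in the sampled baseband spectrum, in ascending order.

fs/2 = 15 Hz.
24 Hz > fs/2 = 15 Hz, folds to fs − 24 Hz = 6 Hz.
126 Hz mod fs = 6 Hz.
6 Hz ≤ fs/2 = 15 Hz, appears at 6 Hz.
128 Hz mod fs = 8 Hz.
8 Hz ≤ fs/2 = 15 Hz, appears at 8 Hz.
Distinct values: {6 Hz, 8 Hz}.

6 Hz, 8 Hz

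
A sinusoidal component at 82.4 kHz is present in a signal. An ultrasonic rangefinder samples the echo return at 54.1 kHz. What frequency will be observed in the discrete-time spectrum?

25.8 kHz

82.4 kHz mod fs = 28.3 kHz.
28.3 kHz > fs/2 = 27.05 kHz, folds to fs − 28.3 kHz = 25.8 kHz.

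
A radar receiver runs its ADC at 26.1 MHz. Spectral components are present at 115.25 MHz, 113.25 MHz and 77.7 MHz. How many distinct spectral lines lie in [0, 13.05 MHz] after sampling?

3

fs/2 = 13.05 MHz.
115.25 MHz mod fs = 10.85 MHz.
10.85 MHz ≤ fs/2 = 13.05 MHz, appears at 10.85 MHz.
113.25 MHz mod fs = 8.85 MHz.
8.85 MHz ≤ fs/2 = 13.05 MHz, appears at 8.85 MHz.
77.7 MHz mod fs = 25.5 MHz.
25.5 MHz > fs/2 = 13.05 MHz, folds to fs − 25.5 MHz = 0.6 MHz.
Distinct values: {0.6 MHz, 8.85 MHz, 10.85 MHz} → 3.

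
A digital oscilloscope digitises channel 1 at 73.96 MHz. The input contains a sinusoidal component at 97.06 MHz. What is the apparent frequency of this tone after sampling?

97.06 MHz mod fs = 23.1 MHz.
23.1 MHz ≤ fs/2 = 36.98 MHz, appears at 23.1 MHz.

23.1 MHz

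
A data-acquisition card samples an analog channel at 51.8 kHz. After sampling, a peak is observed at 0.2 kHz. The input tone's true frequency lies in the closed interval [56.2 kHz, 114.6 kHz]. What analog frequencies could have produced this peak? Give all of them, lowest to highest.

Frequencies that alias to 0.2 kHz are k·fs ± 0.2 kHz for integer k ≥ 0.
k=0: 0.2 kHz.
k=1: 51.6 kHz, 52 kHz.
k=2: 103.4 kHz, 103.8 kHz.
k=3: 155.2 kHz, 155.6 kHz.
Within [56.2 kHz, 114.6 kHz]: 103.4 kHz, 103.8 kHz.

103.4 kHz, 103.8 kHz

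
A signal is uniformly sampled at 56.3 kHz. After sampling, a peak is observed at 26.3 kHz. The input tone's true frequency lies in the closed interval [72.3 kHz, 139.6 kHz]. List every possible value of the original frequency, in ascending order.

82.6 kHz, 86.3 kHz, 138.9 kHz

Frequencies that alias to 26.3 kHz are k·fs ± 26.3 kHz for integer k ≥ 0.
k=0: 26.3 kHz.
k=1: 30 kHz, 82.6 kHz.
k=2: 86.3 kHz, 138.9 kHz.
k=3: 142.6 kHz, 195.2 kHz.
Within [72.3 kHz, 139.6 kHz]: 82.6 kHz, 86.3 kHz, 138.9 kHz.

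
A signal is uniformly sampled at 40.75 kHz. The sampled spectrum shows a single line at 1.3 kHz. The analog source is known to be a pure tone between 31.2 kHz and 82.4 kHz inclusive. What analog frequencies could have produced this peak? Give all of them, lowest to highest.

Frequencies that alias to 1.3 kHz are k·fs ± 1.3 kHz for integer k ≥ 0.
k=0: 1.3 kHz.
k=1: 39.45 kHz, 42.05 kHz.
k=2: 80.2 kHz, 82.8 kHz.
k=3: 120.95 kHz, 123.55 kHz.
Within [31.2 kHz, 82.4 kHz]: 39.45 kHz, 42.05 kHz, 80.2 kHz.

39.45 kHz, 42.05 kHz, 80.2 kHz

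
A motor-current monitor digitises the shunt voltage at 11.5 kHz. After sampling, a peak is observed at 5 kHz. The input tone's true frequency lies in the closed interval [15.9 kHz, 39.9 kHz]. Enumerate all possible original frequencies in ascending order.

Frequencies that alias to 5 kHz are k·fs ± 5 kHz for integer k ≥ 0.
k=0: 5 kHz.
k=1: 6.5 kHz, 16.5 kHz.
k=2: 18 kHz, 28 kHz.
k=3: 29.5 kHz, 39.5 kHz.
k=4: 41 kHz, 51 kHz.
Within [15.9 kHz, 39.9 kHz]: 16.5 kHz, 18 kHz, 28 kHz, 29.5 kHz, 39.5 kHz.

16.5 kHz, 18 kHz, 28 kHz, 29.5 kHz, 39.5 kHz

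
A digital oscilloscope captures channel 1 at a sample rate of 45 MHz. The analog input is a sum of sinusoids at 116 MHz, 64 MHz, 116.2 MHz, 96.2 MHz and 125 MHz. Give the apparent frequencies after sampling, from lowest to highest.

6.2 MHz, 10 MHz, 18.8 MHz, 19 MHz

fs/2 = 22.5 MHz.
116 MHz mod fs = 26 MHz.
26 MHz > fs/2 = 22.5 MHz, folds to fs − 26 MHz = 19 MHz.
64 MHz mod fs = 19 MHz.
19 MHz ≤ fs/2 = 22.5 MHz, appears at 19 MHz.
116.2 MHz mod fs = 26.2 MHz.
26.2 MHz > fs/2 = 22.5 MHz, folds to fs − 26.2 MHz = 18.8 MHz.
96.2 MHz mod fs = 6.2 MHz.
6.2 MHz ≤ fs/2 = 22.5 MHz, appears at 6.2 MHz.
125 MHz mod fs = 35 MHz.
35 MHz > fs/2 = 22.5 MHz, folds to fs − 35 MHz = 10 MHz.
Distinct values: {6.2 MHz, 10 MHz, 18.8 MHz, 19 MHz}.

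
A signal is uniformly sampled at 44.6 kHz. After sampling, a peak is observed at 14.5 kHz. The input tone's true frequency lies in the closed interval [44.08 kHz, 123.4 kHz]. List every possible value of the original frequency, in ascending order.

59.1 kHz, 74.7 kHz, 103.7 kHz, 119.3 kHz

Frequencies that alias to 14.5 kHz are k·fs ± 14.5 kHz for integer k ≥ 0.
k=0: 14.5 kHz.
k=1: 30.1 kHz, 59.1 kHz.
k=2: 74.7 kHz, 103.7 kHz.
k=3: 119.3 kHz, 148.3 kHz.
k=4: 163.9 kHz, 192.9 kHz.
Within [44.08 kHz, 123.4 kHz]: 59.1 kHz, 74.7 kHz, 103.7 kHz, 119.3 kHz.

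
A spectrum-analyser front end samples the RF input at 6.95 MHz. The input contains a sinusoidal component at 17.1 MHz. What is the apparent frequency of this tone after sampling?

17.1 MHz mod fs = 3.2 MHz.
3.2 MHz ≤ fs/2 = 3.475 MHz, appears at 3.2 MHz.

3.2 MHz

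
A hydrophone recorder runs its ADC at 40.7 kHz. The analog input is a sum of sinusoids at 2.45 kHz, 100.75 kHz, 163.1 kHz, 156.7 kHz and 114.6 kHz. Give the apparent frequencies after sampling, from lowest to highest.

0.3 kHz, 2.45 kHz, 6.1 kHz, 7.5 kHz, 19.35 kHz

fs/2 = 20.35 kHz.
2.45 kHz ≤ fs/2 = 20.35 kHz, passes unchanged.
100.75 kHz mod fs = 19.35 kHz.
19.35 kHz ≤ fs/2 = 20.35 kHz, appears at 19.35 kHz.
163.1 kHz mod fs = 0.3 kHz.
0.3 kHz ≤ fs/2 = 20.35 kHz, appears at 0.3 kHz.
156.7 kHz mod fs = 34.6 kHz.
34.6 kHz > fs/2 = 20.35 kHz, folds to fs − 34.6 kHz = 6.1 kHz.
114.6 kHz mod fs = 33.2 kHz.
33.2 kHz > fs/2 = 20.35 kHz, folds to fs − 33.2 kHz = 7.5 kHz.
Distinct values: {0.3 kHz, 2.45 kHz, 6.1 kHz, 7.5 kHz, 19.35 kHz}.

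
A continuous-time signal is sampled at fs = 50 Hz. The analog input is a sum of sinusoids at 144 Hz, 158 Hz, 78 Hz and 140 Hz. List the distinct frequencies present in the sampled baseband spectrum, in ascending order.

6 Hz, 8 Hz, 10 Hz, 22 Hz

fs/2 = 25 Hz.
144 Hz mod fs = 44 Hz.
44 Hz > fs/2 = 25 Hz, folds to fs − 44 Hz = 6 Hz.
158 Hz mod fs = 8 Hz.
8 Hz ≤ fs/2 = 25 Hz, appears at 8 Hz.
78 Hz mod fs = 28 Hz.
28 Hz > fs/2 = 25 Hz, folds to fs − 28 Hz = 22 Hz.
140 Hz mod fs = 40 Hz.
40 Hz > fs/2 = 25 Hz, folds to fs − 40 Hz = 10 Hz.
Distinct values: {6 Hz, 8 Hz, 10 Hz, 22 Hz}.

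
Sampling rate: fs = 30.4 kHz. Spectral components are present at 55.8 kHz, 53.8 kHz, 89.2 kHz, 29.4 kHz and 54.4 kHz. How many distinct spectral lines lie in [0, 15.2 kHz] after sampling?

5

fs/2 = 15.2 kHz.
55.8 kHz mod fs = 25.4 kHz.
25.4 kHz > fs/2 = 15.2 kHz, folds to fs − 25.4 kHz = 5 kHz.
53.8 kHz mod fs = 23.4 kHz.
23.4 kHz > fs/2 = 15.2 kHz, folds to fs − 23.4 kHz = 7 kHz.
89.2 kHz mod fs = 28.4 kHz.
28.4 kHz > fs/2 = 15.2 kHz, folds to fs − 28.4 kHz = 2 kHz.
29.4 kHz > fs/2 = 15.2 kHz, folds to fs − 29.4 kHz = 1 kHz.
54.4 kHz mod fs = 24 kHz.
24 kHz > fs/2 = 15.2 kHz, folds to fs − 24 kHz = 6.4 kHz.
Distinct values: {1 kHz, 2 kHz, 5 kHz, 6.4 kHz, 7 kHz} → 5.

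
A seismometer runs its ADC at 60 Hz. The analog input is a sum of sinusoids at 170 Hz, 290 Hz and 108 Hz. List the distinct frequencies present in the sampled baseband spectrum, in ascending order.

fs/2 = 30 Hz.
170 Hz mod fs = 50 Hz.
50 Hz > fs/2 = 30 Hz, folds to fs − 50 Hz = 10 Hz.
290 Hz mod fs = 50 Hz.
50 Hz > fs/2 = 30 Hz, folds to fs − 50 Hz = 10 Hz.
108 Hz mod fs = 48 Hz.
48 Hz > fs/2 = 30 Hz, folds to fs − 48 Hz = 12 Hz.
Distinct values: {10 Hz, 12 Hz}.

10 Hz, 12 Hz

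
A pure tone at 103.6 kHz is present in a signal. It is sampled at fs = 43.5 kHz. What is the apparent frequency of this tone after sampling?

103.6 kHz mod fs = 16.6 kHz.
16.6 kHz ≤ fs/2 = 21.75 kHz, appears at 16.6 kHz.

16.6 kHz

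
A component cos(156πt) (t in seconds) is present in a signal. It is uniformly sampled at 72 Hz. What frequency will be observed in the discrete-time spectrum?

ω = 156π rad/s → f = ω/(2π) = 78 Hz.
78 Hz mod fs = 6 Hz.
6 Hz ≤ fs/2 = 36 Hz, appears at 6 Hz.

6 Hz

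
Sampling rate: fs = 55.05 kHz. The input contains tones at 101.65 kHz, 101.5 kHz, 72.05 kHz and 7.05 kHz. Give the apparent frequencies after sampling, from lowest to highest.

fs/2 = 27.525 kHz.
101.65 kHz mod fs = 46.6 kHz.
46.6 kHz > fs/2 = 27.525 kHz, folds to fs − 46.6 kHz = 8.45 kHz.
101.5 kHz mod fs = 46.45 kHz.
46.45 kHz > fs/2 = 27.525 kHz, folds to fs − 46.45 kHz = 8.6 kHz.
72.05 kHz mod fs = 17 kHz.
17 kHz ≤ fs/2 = 27.525 kHz, appears at 17 kHz.
7.05 kHz ≤ fs/2 = 27.525 kHz, passes unchanged.
Distinct values: {7.05 kHz, 8.45 kHz, 8.6 kHz, 17 kHz}.

7.05 kHz, 8.45 kHz, 8.6 kHz, 17 kHz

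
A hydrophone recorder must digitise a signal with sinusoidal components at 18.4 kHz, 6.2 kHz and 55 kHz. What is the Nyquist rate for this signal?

110 kHz

Highest-frequency component: 55 kHz.
Nyquist rate = 2 × 55 kHz = 110 kHz.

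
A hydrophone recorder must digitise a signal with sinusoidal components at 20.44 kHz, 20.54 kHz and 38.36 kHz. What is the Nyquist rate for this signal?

76.72 kHz

Highest-frequency component: 38.36 kHz.
Nyquist rate = 2 × 38.36 kHz = 76.72 kHz.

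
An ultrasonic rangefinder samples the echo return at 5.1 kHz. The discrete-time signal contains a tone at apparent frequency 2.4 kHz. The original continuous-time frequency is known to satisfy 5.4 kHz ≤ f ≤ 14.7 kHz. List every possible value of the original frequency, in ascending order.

Frequencies that alias to 2.4 kHz are k·fs ± 2.4 kHz for integer k ≥ 0.
k=0: 2.4 kHz.
k=1: 2.7 kHz, 7.5 kHz.
k=2: 7.8 kHz, 12.6 kHz.
k=3: 12.9 kHz, 17.7 kHz.
k=4: 18 kHz, 22.8 kHz.
Within [5.4 kHz, 14.7 kHz]: 7.5 kHz, 7.8 kHz, 12.6 kHz, 12.9 kHz.

7.5 kHz, 7.8 kHz, 12.6 kHz, 12.9 kHz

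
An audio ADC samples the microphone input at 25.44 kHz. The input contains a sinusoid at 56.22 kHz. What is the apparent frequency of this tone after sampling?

56.22 kHz mod fs = 5.34 kHz.
5.34 kHz ≤ fs/2 = 12.72 kHz, appears at 5.34 kHz.

5.34 kHz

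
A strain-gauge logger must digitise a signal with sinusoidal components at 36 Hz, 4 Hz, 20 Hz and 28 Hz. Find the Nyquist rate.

Highest-frequency component: 36 Hz.
Nyquist rate = 2 × 36 Hz = 72 Hz.

72 Hz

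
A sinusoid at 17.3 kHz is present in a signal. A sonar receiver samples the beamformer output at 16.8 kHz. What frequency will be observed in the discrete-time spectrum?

17.3 kHz mod fs = 0.5 kHz.
0.5 kHz ≤ fs/2 = 8.4 kHz, appears at 0.5 kHz.

0.5 kHz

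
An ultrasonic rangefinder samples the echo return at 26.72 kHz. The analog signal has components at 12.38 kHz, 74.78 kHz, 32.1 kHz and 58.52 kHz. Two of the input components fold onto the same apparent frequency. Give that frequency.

5.38 kHz

fs/2 = 13.36 kHz.
12.38 kHz ≤ fs/2 = 13.36 kHz, passes unchanged.
74.78 kHz mod fs = 21.34 kHz.
21.34 kHz > fs/2 = 13.36 kHz, folds to fs − 21.34 kHz = 5.38 kHz.
32.1 kHz mod fs = 5.38 kHz.
5.38 kHz ≤ fs/2 = 13.36 kHz, appears at 5.38 kHz.
58.52 kHz mod fs = 5.08 kHz.
5.08 kHz ≤ fs/2 = 13.36 kHz, appears at 5.08 kHz.
32.1 kHz and 74.78 kHz both map to 5.38 kHz.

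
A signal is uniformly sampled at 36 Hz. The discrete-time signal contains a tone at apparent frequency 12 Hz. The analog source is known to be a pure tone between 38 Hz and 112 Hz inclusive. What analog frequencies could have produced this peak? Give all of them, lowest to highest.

48 Hz, 60 Hz, 84 Hz, 96 Hz

Frequencies that alias to 12 Hz are k·fs ± 12 Hz for integer k ≥ 0.
k=0: 12 Hz.
k=1: 24 Hz, 48 Hz.
k=2: 60 Hz, 84 Hz.
k=3: 96 Hz, 120 Hz.
k=4: 132 Hz, 156 Hz.
Within [38 Hz, 112 Hz]: 48 Hz, 60 Hz, 84 Hz, 96 Hz.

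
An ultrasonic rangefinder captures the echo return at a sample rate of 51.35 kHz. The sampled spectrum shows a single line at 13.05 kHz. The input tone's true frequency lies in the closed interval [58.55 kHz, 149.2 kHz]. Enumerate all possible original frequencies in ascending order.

64.4 kHz, 89.65 kHz, 115.75 kHz, 141 kHz

Frequencies that alias to 13.05 kHz are k·fs ± 13.05 kHz for integer k ≥ 0.
k=0: 13.05 kHz.
k=1: 38.3 kHz, 64.4 kHz.
k=2: 89.65 kHz, 115.75 kHz.
k=3: 141 kHz, 167.1 kHz.
k=4: 192.35 kHz, 218.45 kHz.
Within [58.55 kHz, 149.2 kHz]: 64.4 kHz, 89.65 kHz, 115.75 kHz, 141 kHz.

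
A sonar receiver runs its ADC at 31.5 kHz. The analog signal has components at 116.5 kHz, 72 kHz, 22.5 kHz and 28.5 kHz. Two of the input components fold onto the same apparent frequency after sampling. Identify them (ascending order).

fs/2 = 15.75 kHz.
116.5 kHz mod fs = 22 kHz.
22 kHz > fs/2 = 15.75 kHz, folds to fs − 22 kHz = 9.5 kHz.
72 kHz mod fs = 9 kHz.
9 kHz ≤ fs/2 = 15.75 kHz, appears at 9 kHz.
22.5 kHz > fs/2 = 15.75 kHz, folds to fs − 22.5 kHz = 9 kHz.
28.5 kHz > fs/2 = 15.75 kHz, folds to fs − 28.5 kHz = 3 kHz.
22.5 kHz and 72 kHz both map to 9 kHz.

22.5 kHz, 72 kHz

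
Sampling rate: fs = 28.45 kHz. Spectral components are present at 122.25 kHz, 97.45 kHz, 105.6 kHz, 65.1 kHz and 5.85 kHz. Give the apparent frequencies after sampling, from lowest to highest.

fs/2 = 14.225 kHz.
122.25 kHz mod fs = 8.45 kHz.
8.45 kHz ≤ fs/2 = 14.225 kHz, appears at 8.45 kHz.
97.45 kHz mod fs = 12.1 kHz.
12.1 kHz ≤ fs/2 = 14.225 kHz, appears at 12.1 kHz.
105.6 kHz mod fs = 20.25 kHz.
20.25 kHz > fs/2 = 14.225 kHz, folds to fs − 20.25 kHz = 8.2 kHz.
65.1 kHz mod fs = 8.2 kHz.
8.2 kHz ≤ fs/2 = 14.225 kHz, appears at 8.2 kHz.
5.85 kHz ≤ fs/2 = 14.225 kHz, passes unchanged.
Distinct values: {5.85 kHz, 8.2 kHz, 8.45 kHz, 12.1 kHz}.

5.85 kHz, 8.2 kHz, 8.45 kHz, 12.1 kHz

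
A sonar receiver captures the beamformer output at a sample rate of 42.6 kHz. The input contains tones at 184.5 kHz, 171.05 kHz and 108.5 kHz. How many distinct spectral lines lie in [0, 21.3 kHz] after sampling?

fs/2 = 21.3 kHz.
184.5 kHz mod fs = 14.1 kHz.
14.1 kHz ≤ fs/2 = 21.3 kHz, appears at 14.1 kHz.
171.05 kHz mod fs = 0.65 kHz.
0.65 kHz ≤ fs/2 = 21.3 kHz, appears at 0.65 kHz.
108.5 kHz mod fs = 23.3 kHz.
23.3 kHz > fs/2 = 21.3 kHz, folds to fs − 23.3 kHz = 19.3 kHz.
Distinct values: {0.65 kHz, 14.1 kHz, 19.3 kHz} → 3.

3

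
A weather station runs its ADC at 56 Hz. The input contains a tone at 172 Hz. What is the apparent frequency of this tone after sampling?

172 Hz mod fs = 4 Hz.
4 Hz ≤ fs/2 = 28 Hz, appears at 4 Hz.

4 Hz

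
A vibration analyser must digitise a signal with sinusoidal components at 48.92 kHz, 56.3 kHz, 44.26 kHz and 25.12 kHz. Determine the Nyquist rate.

112.6 kHz

Highest-frequency component: 56.3 kHz.
Nyquist rate = 2 × 56.3 kHz = 112.6 kHz.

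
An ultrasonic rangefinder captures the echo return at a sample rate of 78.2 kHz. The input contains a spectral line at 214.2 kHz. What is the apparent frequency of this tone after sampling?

214.2 kHz mod fs = 57.8 kHz.
57.8 kHz > fs/2 = 39.1 kHz, folds to fs − 57.8 kHz = 20.4 kHz.

20.4 kHz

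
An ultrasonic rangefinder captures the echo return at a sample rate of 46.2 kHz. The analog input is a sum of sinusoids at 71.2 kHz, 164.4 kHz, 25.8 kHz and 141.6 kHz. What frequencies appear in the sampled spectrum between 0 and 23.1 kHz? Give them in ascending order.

3 kHz, 20.4 kHz, 21.2 kHz

fs/2 = 23.1 kHz.
71.2 kHz mod fs = 25 kHz.
25 kHz > fs/2 = 23.1 kHz, folds to fs − 25 kHz = 21.2 kHz.
164.4 kHz mod fs = 25.8 kHz.
25.8 kHz > fs/2 = 23.1 kHz, folds to fs − 25.8 kHz = 20.4 kHz.
25.8 kHz > fs/2 = 23.1 kHz, folds to fs − 25.8 kHz = 20.4 kHz.
141.6 kHz mod fs = 3 kHz.
3 kHz ≤ fs/2 = 23.1 kHz, appears at 3 kHz.
Distinct values: {3 kHz, 20.4 kHz, 21.2 kHz}.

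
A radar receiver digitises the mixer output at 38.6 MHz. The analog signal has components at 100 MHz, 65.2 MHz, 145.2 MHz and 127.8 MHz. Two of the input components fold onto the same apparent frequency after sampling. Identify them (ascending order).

65.2 MHz, 127.8 MHz

fs/2 = 19.3 MHz.
100 MHz mod fs = 22.8 MHz.
22.8 MHz > fs/2 = 19.3 MHz, folds to fs − 22.8 MHz = 15.8 MHz.
65.2 MHz mod fs = 26.6 MHz.
26.6 MHz > fs/2 = 19.3 MHz, folds to fs − 26.6 MHz = 12 MHz.
145.2 MHz mod fs = 29.4 MHz.
29.4 MHz > fs/2 = 19.3 MHz, folds to fs − 29.4 MHz = 9.2 MHz.
127.8 MHz mod fs = 12 MHz.
12 MHz ≤ fs/2 = 19.3 MHz, appears at 12 MHz.
65.2 MHz and 127.8 MHz both map to 12 MHz.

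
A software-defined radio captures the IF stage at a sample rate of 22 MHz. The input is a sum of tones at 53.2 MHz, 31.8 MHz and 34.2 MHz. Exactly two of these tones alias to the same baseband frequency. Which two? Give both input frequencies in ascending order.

fs/2 = 11 MHz.
53.2 MHz mod fs = 9.2 MHz.
9.2 MHz ≤ fs/2 = 11 MHz, appears at 9.2 MHz.
31.8 MHz mod fs = 9.8 MHz.
9.8 MHz ≤ fs/2 = 11 MHz, appears at 9.8 MHz.
34.2 MHz mod fs = 12.2 MHz.
12.2 MHz > fs/2 = 11 MHz, folds to fs − 12.2 MHz = 9.8 MHz.
31.8 MHz and 34.2 MHz both map to 9.8 MHz.

31.8 MHz, 34.2 MHz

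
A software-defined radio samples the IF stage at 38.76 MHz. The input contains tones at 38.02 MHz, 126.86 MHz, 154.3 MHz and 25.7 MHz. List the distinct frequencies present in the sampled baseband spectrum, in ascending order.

0.74 MHz, 10.58 MHz, 13.06 MHz

fs/2 = 19.38 MHz.
38.02 MHz > fs/2 = 19.38 MHz, folds to fs − 38.02 MHz = 0.74 MHz.
126.86 MHz mod fs = 10.58 MHz.
10.58 MHz ≤ fs/2 = 19.38 MHz, appears at 10.58 MHz.
154.3 MHz mod fs = 38.02 MHz.
38.02 MHz > fs/2 = 19.38 MHz, folds to fs − 38.02 MHz = 0.74 MHz.
25.7 MHz > fs/2 = 19.38 MHz, folds to fs − 25.7 MHz = 13.06 MHz.
Distinct values: {0.74 MHz, 10.58 MHz, 13.06 MHz}.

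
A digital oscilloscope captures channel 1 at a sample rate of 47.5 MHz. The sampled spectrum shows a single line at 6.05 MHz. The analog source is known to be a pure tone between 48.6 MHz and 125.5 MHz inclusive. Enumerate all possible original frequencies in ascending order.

53.55 MHz, 88.95 MHz, 101.05 MHz

Frequencies that alias to 6.05 MHz are k·fs ± 6.05 MHz for integer k ≥ 0.
k=0: 6.05 MHz.
k=1: 41.45 MHz, 53.55 MHz.
k=2: 88.95 MHz, 101.05 MHz.
k=3: 136.45 MHz, 148.55 MHz.
Within [48.6 MHz, 125.5 MHz]: 53.55 MHz, 88.95 MHz, 101.05 MHz.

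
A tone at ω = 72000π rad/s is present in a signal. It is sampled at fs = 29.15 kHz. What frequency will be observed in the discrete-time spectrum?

ω = 72000π rad/s → f = ω/(2π) = 36000 Hz = 36 kHz.
36 kHz mod fs = 6.85 kHz.
6.85 kHz ≤ fs/2 = 14.575 kHz, appears at 6.85 kHz.

6.85 kHz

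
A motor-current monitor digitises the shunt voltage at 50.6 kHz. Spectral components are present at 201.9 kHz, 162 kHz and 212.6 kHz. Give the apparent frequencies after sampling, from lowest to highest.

fs/2 = 25.3 kHz.
201.9 kHz mod fs = 50.1 kHz.
50.1 kHz > fs/2 = 25.3 kHz, folds to fs − 50.1 kHz = 0.5 kHz.
162 kHz mod fs = 10.2 kHz.
10.2 kHz ≤ fs/2 = 25.3 kHz, appears at 10.2 kHz.
212.6 kHz mod fs = 10.2 kHz.
10.2 kHz ≤ fs/2 = 25.3 kHz, appears at 10.2 kHz.
Distinct values: {0.5 kHz, 10.2 kHz}.

0.5 kHz, 10.2 kHz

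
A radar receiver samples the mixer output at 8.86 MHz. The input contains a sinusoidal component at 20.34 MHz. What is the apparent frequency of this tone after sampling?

20.34 MHz mod fs = 2.62 MHz.
2.62 MHz ≤ fs/2 = 4.43 MHz, appears at 2.62 MHz.

2.62 MHz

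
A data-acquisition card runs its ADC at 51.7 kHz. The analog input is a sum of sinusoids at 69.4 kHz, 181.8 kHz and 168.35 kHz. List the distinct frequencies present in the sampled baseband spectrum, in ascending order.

fs/2 = 25.85 kHz.
69.4 kHz mod fs = 17.7 kHz.
17.7 kHz ≤ fs/2 = 25.85 kHz, appears at 17.7 kHz.
181.8 kHz mod fs = 26.7 kHz.
26.7 kHz > fs/2 = 25.85 kHz, folds to fs − 26.7 kHz = 25 kHz.
168.35 kHz mod fs = 13.25 kHz.
13.25 kHz ≤ fs/2 = 25.85 kHz, appears at 13.25 kHz.
Distinct values: {13.25 kHz, 17.7 kHz, 25 kHz}.

13.25 kHz, 17.7 kHz, 25 kHz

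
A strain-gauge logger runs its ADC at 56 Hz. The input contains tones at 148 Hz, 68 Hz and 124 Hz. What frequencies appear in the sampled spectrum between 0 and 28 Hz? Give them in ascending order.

12 Hz, 20 Hz

fs/2 = 28 Hz.
148 Hz mod fs = 36 Hz.
36 Hz > fs/2 = 28 Hz, folds to fs − 36 Hz = 20 Hz.
68 Hz mod fs = 12 Hz.
12 Hz ≤ fs/2 = 28 Hz, appears at 12 Hz.
124 Hz mod fs = 12 Hz.
12 Hz ≤ fs/2 = 28 Hz, appears at 12 Hz.
Distinct values: {12 Hz, 20 Hz}.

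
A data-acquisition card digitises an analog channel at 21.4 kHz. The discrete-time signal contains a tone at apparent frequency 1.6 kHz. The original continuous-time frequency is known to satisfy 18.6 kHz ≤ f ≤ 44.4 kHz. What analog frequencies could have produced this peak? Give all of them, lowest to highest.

19.8 kHz, 23 kHz, 41.2 kHz, 44.4 kHz

Frequencies that alias to 1.6 kHz are k·fs ± 1.6 kHz for integer k ≥ 0.
k=0: 1.6 kHz.
k=1: 19.8 kHz, 23 kHz.
k=2: 41.2 kHz, 44.4 kHz.
k=3: 62.6 kHz, 65.8 kHz.
Within [18.6 kHz, 44.4 kHz]: 19.8 kHz, 23 kHz, 41.2 kHz, 44.4 kHz.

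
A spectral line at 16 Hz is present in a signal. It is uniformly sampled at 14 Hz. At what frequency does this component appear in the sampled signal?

2 Hz

16 Hz mod fs = 2 Hz.
2 Hz ≤ fs/2 = 7 Hz, appears at 2 Hz.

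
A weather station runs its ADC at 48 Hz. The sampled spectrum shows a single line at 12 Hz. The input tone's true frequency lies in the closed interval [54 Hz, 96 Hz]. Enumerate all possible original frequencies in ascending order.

Frequencies that alias to 12 Hz are k·fs ± 12 Hz for integer k ≥ 0.
k=0: 12 Hz.
k=1: 36 Hz, 60 Hz.
k=2: 84 Hz, 108 Hz.
k=3: 132 Hz, 156 Hz.
Within [54 Hz, 96 Hz]: 60 Hz, 84 Hz.

60 Hz, 84 Hz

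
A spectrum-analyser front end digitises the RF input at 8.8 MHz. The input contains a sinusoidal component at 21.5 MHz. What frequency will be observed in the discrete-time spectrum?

3.9 MHz

21.5 MHz mod fs = 3.9 MHz.
3.9 MHz ≤ fs/2 = 4.4 MHz, appears at 3.9 MHz.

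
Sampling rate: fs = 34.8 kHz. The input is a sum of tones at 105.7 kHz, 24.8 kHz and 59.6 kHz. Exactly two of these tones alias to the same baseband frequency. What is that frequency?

fs/2 = 17.4 kHz.
105.7 kHz mod fs = 1.3 kHz.
1.3 kHz ≤ fs/2 = 17.4 kHz, appears at 1.3 kHz.
24.8 kHz > fs/2 = 17.4 kHz, folds to fs − 24.8 kHz = 10 kHz.
59.6 kHz mod fs = 24.8 kHz.
24.8 kHz > fs/2 = 17.4 kHz, folds to fs − 24.8 kHz = 10 kHz.
24.8 kHz and 59.6 kHz both map to 10 kHz.

10 kHz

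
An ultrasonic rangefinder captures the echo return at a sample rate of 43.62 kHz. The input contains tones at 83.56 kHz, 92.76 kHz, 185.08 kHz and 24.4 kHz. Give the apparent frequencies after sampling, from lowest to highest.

fs/2 = 21.81 kHz.
83.56 kHz mod fs = 39.94 kHz.
39.94 kHz > fs/2 = 21.81 kHz, folds to fs − 39.94 kHz = 3.68 kHz.
92.76 kHz mod fs = 5.52 kHz.
5.52 kHz ≤ fs/2 = 21.81 kHz, appears at 5.52 kHz.
185.08 kHz mod fs = 10.6 kHz.
10.6 kHz ≤ fs/2 = 21.81 kHz, appears at 10.6 kHz.
24.4 kHz > fs/2 = 21.81 kHz, folds to fs − 24.4 kHz = 19.22 kHz.
Distinct values: {3.68 kHz, 5.52 kHz, 10.6 kHz, 19.22 kHz}.

3.68 kHz, 5.52 kHz, 10.6 kHz, 19.22 kHz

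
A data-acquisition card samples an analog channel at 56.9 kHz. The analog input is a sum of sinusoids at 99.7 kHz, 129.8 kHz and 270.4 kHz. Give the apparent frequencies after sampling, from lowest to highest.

14.1 kHz, 16 kHz

fs/2 = 28.45 kHz.
99.7 kHz mod fs = 42.8 kHz.
42.8 kHz > fs/2 = 28.45 kHz, folds to fs − 42.8 kHz = 14.1 kHz.
129.8 kHz mod fs = 16 kHz.
16 kHz ≤ fs/2 = 28.45 kHz, appears at 16 kHz.
270.4 kHz mod fs = 42.8 kHz.
42.8 kHz > fs/2 = 28.45 kHz, folds to fs − 42.8 kHz = 14.1 kHz.
Distinct values: {14.1 kHz, 16 kHz}.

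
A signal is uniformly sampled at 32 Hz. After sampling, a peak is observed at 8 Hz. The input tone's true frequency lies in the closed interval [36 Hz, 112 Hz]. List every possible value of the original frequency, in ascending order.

Frequencies that alias to 8 Hz are k·fs ± 8 Hz for integer k ≥ 0.
k=0: 8 Hz.
k=1: 24 Hz, 40 Hz.
k=2: 56 Hz, 72 Hz.
k=3: 88 Hz, 104 Hz.
k=4: 120 Hz, 136 Hz.
Within [36 Hz, 112 Hz]: 40 Hz, 56 Hz, 72 Hz, 88 Hz, 104 Hz.

40 Hz, 56 Hz, 72 Hz, 88 Hz, 104 Hz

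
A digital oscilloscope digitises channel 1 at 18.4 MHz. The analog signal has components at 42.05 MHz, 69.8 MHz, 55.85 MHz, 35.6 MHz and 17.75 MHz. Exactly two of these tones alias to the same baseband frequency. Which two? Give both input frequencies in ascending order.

17.75 MHz, 55.85 MHz

fs/2 = 9.2 MHz.
42.05 MHz mod fs = 5.25 MHz.
5.25 MHz ≤ fs/2 = 9.2 MHz, appears at 5.25 MHz.
69.8 MHz mod fs = 14.6 MHz.
14.6 MHz > fs/2 = 9.2 MHz, folds to fs − 14.6 MHz = 3.8 MHz.
55.85 MHz mod fs = 0.65 MHz.
0.65 MHz ≤ fs/2 = 9.2 MHz, appears at 0.65 MHz.
35.6 MHz mod fs = 17.2 MHz.
17.2 MHz > fs/2 = 9.2 MHz, folds to fs − 17.2 MHz = 1.2 MHz.
17.75 MHz > fs/2 = 9.2 MHz, folds to fs − 17.75 MHz = 0.65 MHz.
17.75 MHz and 55.85 MHz both map to 0.65 MHz.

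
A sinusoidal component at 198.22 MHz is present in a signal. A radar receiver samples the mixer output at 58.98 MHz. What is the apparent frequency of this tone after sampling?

198.22 MHz mod fs = 21.28 MHz.
21.28 MHz ≤ fs/2 = 29.49 MHz, appears at 21.28 MHz.

21.28 MHz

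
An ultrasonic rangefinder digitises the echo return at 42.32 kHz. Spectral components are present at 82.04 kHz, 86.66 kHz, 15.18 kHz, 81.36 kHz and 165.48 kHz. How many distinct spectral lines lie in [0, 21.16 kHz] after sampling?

5

fs/2 = 21.16 kHz.
82.04 kHz mod fs = 39.72 kHz.
39.72 kHz > fs/2 = 21.16 kHz, folds to fs − 39.72 kHz = 2.6 kHz.
86.66 kHz mod fs = 2.02 kHz.
2.02 kHz ≤ fs/2 = 21.16 kHz, appears at 2.02 kHz.
15.18 kHz ≤ fs/2 = 21.16 kHz, passes unchanged.
81.36 kHz mod fs = 39.04 kHz.
39.04 kHz > fs/2 = 21.16 kHz, folds to fs − 39.04 kHz = 3.28 kHz.
165.48 kHz mod fs = 38.52 kHz.
38.52 kHz > fs/2 = 21.16 kHz, folds to fs − 38.52 kHz = 3.8 kHz.
Distinct values: {2.02 kHz, 2.6 kHz, 3.28 kHz, 3.8 kHz, 15.18 kHz} → 5.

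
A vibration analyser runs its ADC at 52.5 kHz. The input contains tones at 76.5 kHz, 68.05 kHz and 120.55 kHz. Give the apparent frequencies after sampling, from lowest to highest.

fs/2 = 26.25 kHz.
76.5 kHz mod fs = 24 kHz.
24 kHz ≤ fs/2 = 26.25 kHz, appears at 24 kHz.
68.05 kHz mod fs = 15.55 kHz.
15.55 kHz ≤ fs/2 = 26.25 kHz, appears at 15.55 kHz.
120.55 kHz mod fs = 15.55 kHz.
15.55 kHz ≤ fs/2 = 26.25 kHz, appears at 15.55 kHz.
Distinct values: {15.55 kHz, 24 kHz}.

15.55 kHz, 24 kHz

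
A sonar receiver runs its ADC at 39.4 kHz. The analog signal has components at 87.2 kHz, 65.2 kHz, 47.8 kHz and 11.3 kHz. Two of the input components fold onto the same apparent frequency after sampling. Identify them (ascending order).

47.8 kHz, 87.2 kHz

fs/2 = 19.7 kHz.
87.2 kHz mod fs = 8.4 kHz.
8.4 kHz ≤ fs/2 = 19.7 kHz, appears at 8.4 kHz.
65.2 kHz mod fs = 25.8 kHz.
25.8 kHz > fs/2 = 19.7 kHz, folds to fs − 25.8 kHz = 13.6 kHz.
47.8 kHz mod fs = 8.4 kHz.
8.4 kHz ≤ fs/2 = 19.7 kHz, appears at 8.4 kHz.
11.3 kHz ≤ fs/2 = 19.7 kHz, passes unchanged.
47.8 kHz and 87.2 kHz both map to 8.4 kHz.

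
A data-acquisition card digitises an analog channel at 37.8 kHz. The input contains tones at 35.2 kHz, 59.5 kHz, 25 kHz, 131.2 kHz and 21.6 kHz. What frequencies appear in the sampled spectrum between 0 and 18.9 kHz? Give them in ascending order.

2.6 kHz, 12.8 kHz, 16.1 kHz, 16.2 kHz, 17.8 kHz

fs/2 = 18.9 kHz.
35.2 kHz > fs/2 = 18.9 kHz, folds to fs − 35.2 kHz = 2.6 kHz.
59.5 kHz mod fs = 21.7 kHz.
21.7 kHz > fs/2 = 18.9 kHz, folds to fs − 21.7 kHz = 16.1 kHz.
25 kHz > fs/2 = 18.9 kHz, folds to fs − 25 kHz = 12.8 kHz.
131.2 kHz mod fs = 17.8 kHz.
17.8 kHz ≤ fs/2 = 18.9 kHz, appears at 17.8 kHz.
21.6 kHz > fs/2 = 18.9 kHz, folds to fs − 21.6 kHz = 16.2 kHz.
Distinct values: {2.6 kHz, 12.8 kHz, 16.1 kHz, 16.2 kHz, 17.8 kHz}.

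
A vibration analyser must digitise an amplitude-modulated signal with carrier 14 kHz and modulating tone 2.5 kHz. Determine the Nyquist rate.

AM sidebands sit at fc ± fm = 11.5 kHz and 16.5 kHz.
Highest-frequency component: 16.5 kHz.
Nyquist rate = 2 × 16.5 kHz = 33 kHz.

33 kHz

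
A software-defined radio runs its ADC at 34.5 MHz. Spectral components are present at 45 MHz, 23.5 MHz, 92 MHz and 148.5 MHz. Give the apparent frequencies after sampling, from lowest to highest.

10.5 MHz, 11 MHz, 11.5 MHz

fs/2 = 17.25 MHz.
45 MHz mod fs = 10.5 MHz.
10.5 MHz ≤ fs/2 = 17.25 MHz, appears at 10.5 MHz.
23.5 MHz > fs/2 = 17.25 MHz, folds to fs − 23.5 MHz = 11 MHz.
92 MHz mod fs = 23 MHz.
23 MHz > fs/2 = 17.25 MHz, folds to fs − 23 MHz = 11.5 MHz.
148.5 MHz mod fs = 10.5 MHz.
10.5 MHz ≤ fs/2 = 17.25 MHz, appears at 10.5 MHz.
Distinct values: {10.5 MHz, 11 MHz, 11.5 MHz}.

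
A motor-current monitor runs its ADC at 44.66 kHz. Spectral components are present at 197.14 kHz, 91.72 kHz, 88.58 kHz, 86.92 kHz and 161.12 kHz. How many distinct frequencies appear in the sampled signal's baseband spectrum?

fs/2 = 22.33 kHz.
197.14 kHz mod fs = 18.5 kHz.
18.5 kHz ≤ fs/2 = 22.33 kHz, appears at 18.5 kHz.
91.72 kHz mod fs = 2.4 kHz.
2.4 kHz ≤ fs/2 = 22.33 kHz, appears at 2.4 kHz.
88.58 kHz mod fs = 43.92 kHz.
43.92 kHz > fs/2 = 22.33 kHz, folds to fs − 43.92 kHz = 0.74 kHz.
86.92 kHz mod fs = 42.26 kHz.
42.26 kHz > fs/2 = 22.33 kHz, folds to fs − 42.26 kHz = 2.4 kHz.
161.12 kHz mod fs = 27.14 kHz.
27.14 kHz > fs/2 = 22.33 kHz, folds to fs − 27.14 kHz = 17.52 kHz.
Distinct values: {0.74 kHz, 2.4 kHz, 17.52 kHz, 18.5 kHz} → 4.

4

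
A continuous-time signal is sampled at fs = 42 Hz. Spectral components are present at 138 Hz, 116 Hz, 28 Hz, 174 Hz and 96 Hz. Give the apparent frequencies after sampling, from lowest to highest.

6 Hz, 10 Hz, 12 Hz, 14 Hz

fs/2 = 21 Hz.
138 Hz mod fs = 12 Hz.
12 Hz ≤ fs/2 = 21 Hz, appears at 12 Hz.
116 Hz mod fs = 32 Hz.
32 Hz > fs/2 = 21 Hz, folds to fs − 32 Hz = 10 Hz.
28 Hz > fs/2 = 21 Hz, folds to fs − 28 Hz = 14 Hz.
174 Hz mod fs = 6 Hz.
6 Hz ≤ fs/2 = 21 Hz, appears at 6 Hz.
96 Hz mod fs = 12 Hz.
12 Hz ≤ fs/2 = 21 Hz, appears at 12 Hz.
Distinct values: {6 Hz, 10 Hz, 12 Hz, 14 Hz}.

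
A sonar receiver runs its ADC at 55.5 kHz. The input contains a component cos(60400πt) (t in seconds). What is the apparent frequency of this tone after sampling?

25.3 kHz

ω = 60400π rad/s → f = ω/(2π) = 30200 Hz = 30.2 kHz.
30.2 kHz > fs/2 = 27.75 kHz, folds to fs − 30.2 kHz = 25.3 kHz.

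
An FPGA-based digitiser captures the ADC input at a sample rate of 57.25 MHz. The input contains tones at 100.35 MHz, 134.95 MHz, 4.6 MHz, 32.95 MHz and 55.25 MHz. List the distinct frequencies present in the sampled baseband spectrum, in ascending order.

2 MHz, 4.6 MHz, 14.15 MHz, 20.45 MHz, 24.3 MHz

fs/2 = 28.625 MHz.
100.35 MHz mod fs = 43.1 MHz.
43.1 MHz > fs/2 = 28.625 MHz, folds to fs − 43.1 MHz = 14.15 MHz.
134.95 MHz mod fs = 20.45 MHz.
20.45 MHz ≤ fs/2 = 28.625 MHz, appears at 20.45 MHz.
4.6 MHz ≤ fs/2 = 28.625 MHz, passes unchanged.
32.95 MHz > fs/2 = 28.625 MHz, folds to fs − 32.95 MHz = 24.3 MHz.
55.25 MHz > fs/2 = 28.625 MHz, folds to fs − 55.25 MHz = 2 MHz.
Distinct values: {2 MHz, 4.6 MHz, 14.15 MHz, 20.45 MHz, 24.3 MHz}.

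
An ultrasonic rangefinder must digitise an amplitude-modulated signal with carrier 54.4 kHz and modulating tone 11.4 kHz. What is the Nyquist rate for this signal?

131.6 kHz

AM sidebands sit at fc ± fm = 43 kHz and 65.8 kHz.
Highest-frequency component: 65.8 kHz.
Nyquist rate = 2 × 65.8 kHz = 131.6 kHz.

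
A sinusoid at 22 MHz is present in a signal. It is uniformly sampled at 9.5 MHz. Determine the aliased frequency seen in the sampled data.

3 MHz

22 MHz mod fs = 3 MHz.
3 MHz ≤ fs/2 = 4.75 MHz, appears at 3 MHz.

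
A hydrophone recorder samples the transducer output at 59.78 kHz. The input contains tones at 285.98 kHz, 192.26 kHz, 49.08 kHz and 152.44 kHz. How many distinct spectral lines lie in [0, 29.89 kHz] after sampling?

fs/2 = 29.89 kHz.
285.98 kHz mod fs = 46.86 kHz.
46.86 kHz > fs/2 = 29.89 kHz, folds to fs − 46.86 kHz = 12.92 kHz.
192.26 kHz mod fs = 12.92 kHz.
12.92 kHz ≤ fs/2 = 29.89 kHz, appears at 12.92 kHz.
49.08 kHz > fs/2 = 29.89 kHz, folds to fs − 49.08 kHz = 10.7 kHz.
152.44 kHz mod fs = 32.88 kHz.
32.88 kHz > fs/2 = 29.89 kHz, folds to fs − 32.88 kHz = 26.9 kHz.
Distinct values: {10.7 kHz, 12.92 kHz, 26.9 kHz} → 3.

3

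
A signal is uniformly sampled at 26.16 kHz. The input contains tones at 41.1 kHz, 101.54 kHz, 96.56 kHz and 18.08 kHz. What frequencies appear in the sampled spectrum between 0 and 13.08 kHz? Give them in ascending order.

fs/2 = 13.08 kHz.
41.1 kHz mod fs = 14.94 kHz.
14.94 kHz > fs/2 = 13.08 kHz, folds to fs − 14.94 kHz = 11.22 kHz.
101.54 kHz mod fs = 23.06 kHz.
23.06 kHz > fs/2 = 13.08 kHz, folds to fs − 23.06 kHz = 3.1 kHz.
96.56 kHz mod fs = 18.08 kHz.
18.08 kHz > fs/2 = 13.08 kHz, folds to fs − 18.08 kHz = 8.08 kHz.
18.08 kHz > fs/2 = 13.08 kHz, folds to fs − 18.08 kHz = 8.08 kHz.
Distinct values: {3.1 kHz, 8.08 kHz, 11.22 kHz}.

3.1 kHz, 8.08 kHz, 11.22 kHz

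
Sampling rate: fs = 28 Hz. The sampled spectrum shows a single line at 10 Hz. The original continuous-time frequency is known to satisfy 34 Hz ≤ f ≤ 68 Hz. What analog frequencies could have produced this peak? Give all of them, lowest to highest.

38 Hz, 46 Hz, 66 Hz

Frequencies that alias to 10 Hz are k·fs ± 10 Hz for integer k ≥ 0.
k=0: 10 Hz.
k=1: 18 Hz, 38 Hz.
k=2: 46 Hz, 66 Hz.
k=3: 74 Hz, 94 Hz.
Within [34 Hz, 68 Hz]: 38 Hz, 46 Hz, 66 Hz.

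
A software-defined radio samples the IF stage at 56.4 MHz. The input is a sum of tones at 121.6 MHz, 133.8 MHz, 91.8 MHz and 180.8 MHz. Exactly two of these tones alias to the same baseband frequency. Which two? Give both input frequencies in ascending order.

fs/2 = 28.2 MHz.
121.6 MHz mod fs = 8.8 MHz.
8.8 MHz ≤ fs/2 = 28.2 MHz, appears at 8.8 MHz.
133.8 MHz mod fs = 21 MHz.
21 MHz ≤ fs/2 = 28.2 MHz, appears at 21 MHz.
91.8 MHz mod fs = 35.4 MHz.
35.4 MHz > fs/2 = 28.2 MHz, folds to fs − 35.4 MHz = 21 MHz.
180.8 MHz mod fs = 11.6 MHz.
11.6 MHz ≤ fs/2 = 28.2 MHz, appears at 11.6 MHz.
91.8 MHz and 133.8 MHz both map to 21 MHz.

91.8 MHz, 133.8 MHz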